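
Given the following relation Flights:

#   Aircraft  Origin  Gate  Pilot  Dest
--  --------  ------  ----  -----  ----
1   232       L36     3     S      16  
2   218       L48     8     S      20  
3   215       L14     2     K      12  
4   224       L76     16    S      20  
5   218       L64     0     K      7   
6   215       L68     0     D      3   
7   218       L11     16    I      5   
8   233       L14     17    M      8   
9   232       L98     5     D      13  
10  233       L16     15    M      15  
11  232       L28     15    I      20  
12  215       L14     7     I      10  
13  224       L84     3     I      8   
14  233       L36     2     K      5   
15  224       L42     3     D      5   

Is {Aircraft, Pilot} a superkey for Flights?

No

Rows 8 and 10 have the same {Aircraft, Pilot} value (Aircraft=233, Pilot=M) but are distinct tuples, so {Aircraft, Pilot} does not determine every attribute — not a superkey.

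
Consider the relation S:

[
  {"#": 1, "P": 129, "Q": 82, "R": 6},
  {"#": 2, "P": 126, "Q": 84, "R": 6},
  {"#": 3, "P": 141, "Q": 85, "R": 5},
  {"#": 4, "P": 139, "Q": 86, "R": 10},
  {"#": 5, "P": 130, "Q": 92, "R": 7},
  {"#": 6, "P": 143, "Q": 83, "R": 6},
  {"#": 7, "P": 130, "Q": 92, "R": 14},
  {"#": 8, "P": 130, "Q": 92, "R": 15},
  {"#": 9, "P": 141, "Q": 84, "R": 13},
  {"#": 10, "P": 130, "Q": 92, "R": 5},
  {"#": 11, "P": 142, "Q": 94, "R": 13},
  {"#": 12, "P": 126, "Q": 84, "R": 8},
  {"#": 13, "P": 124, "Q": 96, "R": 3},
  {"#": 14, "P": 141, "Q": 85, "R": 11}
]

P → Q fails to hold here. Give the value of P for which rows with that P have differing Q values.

141

P=129: row 1 → Q = 82 ✓
P=126: rows 2, 12 → Q = 84, 84 ✓
P=141: rows 3, 9, 14 → Q takes values {85, 84} — violation
P=139: row 4 → Q = 86 ✓
P=130: rows 5, 7, 8, 10 → Q = 92, 92, 92, 92 ✓
P=143: row 6 → Q = 83 ✓
P=142: row 11 → Q = 94 ✓
P=124: row 13 → Q = 96 ✓
The only P value with inconsistent Q is P=141.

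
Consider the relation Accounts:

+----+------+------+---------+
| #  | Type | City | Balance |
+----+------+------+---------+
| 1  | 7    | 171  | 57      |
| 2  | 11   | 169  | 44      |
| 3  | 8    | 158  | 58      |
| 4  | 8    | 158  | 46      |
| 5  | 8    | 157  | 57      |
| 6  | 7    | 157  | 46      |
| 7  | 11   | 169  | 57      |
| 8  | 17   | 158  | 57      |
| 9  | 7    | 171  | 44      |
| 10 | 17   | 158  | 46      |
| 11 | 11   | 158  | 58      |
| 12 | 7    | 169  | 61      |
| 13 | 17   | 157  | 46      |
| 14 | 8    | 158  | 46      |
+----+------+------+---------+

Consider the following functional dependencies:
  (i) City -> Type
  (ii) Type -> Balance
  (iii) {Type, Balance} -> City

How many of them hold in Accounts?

(i) City -> Type: City=169: rows 2, 7, 12 → Type takes values {11, 7} — violation; City=158: rows 3, 4, 8, 10, 11, 14 → Type takes values {8, 17, 11} — violation; City=157: rows 5, 6, 13 → Type takes values {8, 7, 17} — violation — fails.
(ii) Type -> Balance: Type=7: rows 1, 6, 9, 12 → Balance takes values {57, 46, 44, 61} — violation; Type=11: rows 2, 7, 11 → Balance takes values {44, 57, 58} — violation; Type=8: rows 3, 4, 5, 14 → Balance takes values {58, 46, 57} — violation; Type=17: rows 8, 10, 13 → Balance takes values {57, 46} — violation — fails.
(iii) {Type, Balance} -> City: (Type=17, Balance=46): rows 10, 13 → City takes values {158, 157} — violation — fails.
None of the 3 dependencies hold.

0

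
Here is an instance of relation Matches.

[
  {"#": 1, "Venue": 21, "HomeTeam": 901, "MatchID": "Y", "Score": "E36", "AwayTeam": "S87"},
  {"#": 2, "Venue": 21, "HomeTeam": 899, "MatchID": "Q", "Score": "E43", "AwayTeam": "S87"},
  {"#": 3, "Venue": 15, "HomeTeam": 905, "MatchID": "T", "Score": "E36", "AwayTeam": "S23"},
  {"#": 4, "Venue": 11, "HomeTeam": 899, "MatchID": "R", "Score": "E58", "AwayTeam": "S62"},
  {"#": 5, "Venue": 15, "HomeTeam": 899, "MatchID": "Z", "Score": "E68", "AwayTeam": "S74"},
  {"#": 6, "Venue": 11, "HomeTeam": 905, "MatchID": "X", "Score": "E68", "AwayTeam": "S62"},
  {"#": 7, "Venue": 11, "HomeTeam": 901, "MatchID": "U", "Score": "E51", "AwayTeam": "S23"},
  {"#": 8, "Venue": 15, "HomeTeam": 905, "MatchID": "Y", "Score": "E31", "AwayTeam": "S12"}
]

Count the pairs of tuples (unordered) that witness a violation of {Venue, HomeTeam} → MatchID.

1

(Venue=15, HomeTeam=905): violating pairs (3,8) — 1 pair.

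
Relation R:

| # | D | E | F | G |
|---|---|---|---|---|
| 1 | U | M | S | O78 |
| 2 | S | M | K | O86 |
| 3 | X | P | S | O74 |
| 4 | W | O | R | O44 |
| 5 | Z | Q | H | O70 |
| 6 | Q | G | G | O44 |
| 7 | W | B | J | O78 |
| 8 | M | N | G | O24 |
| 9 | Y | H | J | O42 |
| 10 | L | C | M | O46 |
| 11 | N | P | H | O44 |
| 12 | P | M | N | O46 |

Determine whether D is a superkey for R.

Rows 4 and 7 have the same D value D=W but are distinct tuples, so D does not determine every attribute — not a superkey.

No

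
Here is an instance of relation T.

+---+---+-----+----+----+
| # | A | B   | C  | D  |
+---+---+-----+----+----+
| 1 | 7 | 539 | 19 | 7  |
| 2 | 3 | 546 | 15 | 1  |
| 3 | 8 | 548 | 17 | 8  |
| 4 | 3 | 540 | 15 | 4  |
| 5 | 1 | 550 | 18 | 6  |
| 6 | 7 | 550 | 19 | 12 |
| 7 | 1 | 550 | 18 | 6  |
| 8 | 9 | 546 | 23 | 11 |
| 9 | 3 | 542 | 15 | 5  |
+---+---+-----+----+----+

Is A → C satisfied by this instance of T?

Yes

A=7: rows 1, 6 → C = 19, 19 ✓
A=3: rows 2, 4, 9 → C = 15, 15, 15 ✓
A=8: row 3 → C = 17 ✓
A=1: rows 5, 7 → C = 18, 18 ✓
A=9: row 8 → C = 23 ✓
Every A value is associated with a single C value, so A → C holds.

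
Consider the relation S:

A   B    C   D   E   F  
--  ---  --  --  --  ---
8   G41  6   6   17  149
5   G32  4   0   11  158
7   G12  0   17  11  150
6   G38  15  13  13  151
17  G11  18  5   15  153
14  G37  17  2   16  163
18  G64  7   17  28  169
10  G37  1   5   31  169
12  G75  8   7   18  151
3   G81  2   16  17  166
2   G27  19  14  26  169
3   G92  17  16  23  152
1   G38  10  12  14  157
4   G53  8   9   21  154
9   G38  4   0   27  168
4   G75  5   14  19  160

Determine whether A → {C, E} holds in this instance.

A=8: 1 row → {C,E} = (6, 17) ✓
A=5: 1 row → {C,E} = (4, 11) ✓
A=7: 1 row → {C,E} = (0, 11) ✓
A=6: 1 row → {C,E} = (15, 13) ✓
A=17: 1 row → {C,E} = (18, 15) ✓
A=14: 1 row → {C,E} = (17, 16) ✓
A=18: 1 row → {C,E} = (7, 28) ✓
A=10: 1 row → {C,E} = (1, 31) ✓
A=12: 1 row → {C,E} = (8, 18) ✓
A=3: 2 rows → {C,E} takes values {(2, 17), (17, 23)} — violation
A=2: 1 row → {C,E} = (19, 26) ✓
A=1: 1 row → {C,E} = (10, 14) ✓
A=4: 2 rows → {C,E} takes values {(8, 21), (5, 19)} — violation
A=9: 1 row → {C,E} = (4, 27) ✓
Two rows agree on A but differ on {C, E}, so A → {C, E} does not hold.

No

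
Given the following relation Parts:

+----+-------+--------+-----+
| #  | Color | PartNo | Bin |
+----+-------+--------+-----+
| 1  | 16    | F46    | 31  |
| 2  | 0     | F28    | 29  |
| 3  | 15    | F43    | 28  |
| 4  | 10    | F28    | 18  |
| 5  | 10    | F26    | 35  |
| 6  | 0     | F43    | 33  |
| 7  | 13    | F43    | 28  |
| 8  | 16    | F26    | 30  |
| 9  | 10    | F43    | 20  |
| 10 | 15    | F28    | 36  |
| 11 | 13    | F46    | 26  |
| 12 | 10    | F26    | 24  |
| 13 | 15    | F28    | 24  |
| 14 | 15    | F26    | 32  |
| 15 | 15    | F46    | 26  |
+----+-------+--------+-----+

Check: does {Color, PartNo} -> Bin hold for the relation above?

(Color=16, PartNo=F46): row 1 → Bin = 31 ✓
(Color=0, PartNo=F28): row 2 → Bin = 29 ✓
(Color=15, PartNo=F43): row 3 → Bin = 28 ✓
(Color=10, PartNo=F28): row 4 → Bin = 18 ✓
(Color=10, PartNo=F26): rows 5, 12 → Bin takes values {35, 24} — violation
(Color=0, PartNo=F43): row 6 → Bin = 33 ✓
(Color=13, PartNo=F43): row 7 → Bin = 28 ✓
(Color=16, PartNo=F26): row 8 → Bin = 30 ✓
(Color=10, PartNo=F43): row 9 → Bin = 20 ✓
(Color=15, PartNo=F28): rows 10, 13 → Bin takes values {36, 24} — violation
(Color=13, PartNo=F46): row 11 → Bin = 26 ✓
(Color=15, PartNo=F26): row 14 → Bin = 32 ✓
(Color=15, PartNo=F46): row 15 → Bin = 26 ✓
Two rows agree on {Color, PartNo} but differ on Bin, so {Color, PartNo} -> Bin does not hold.

No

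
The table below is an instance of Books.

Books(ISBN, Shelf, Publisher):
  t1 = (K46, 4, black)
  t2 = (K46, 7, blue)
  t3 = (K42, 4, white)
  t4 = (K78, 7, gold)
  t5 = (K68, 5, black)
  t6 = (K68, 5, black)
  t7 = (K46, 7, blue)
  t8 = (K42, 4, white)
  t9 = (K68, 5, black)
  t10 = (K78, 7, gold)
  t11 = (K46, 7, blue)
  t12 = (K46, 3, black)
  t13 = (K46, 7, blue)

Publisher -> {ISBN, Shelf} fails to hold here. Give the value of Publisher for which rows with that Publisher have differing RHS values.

Publisher=black: rows 1, 5, 6, 9, 12 → {ISBN,Shelf} takes values {(K46, 4), (K68, 5), (K46, 3)} — violation
Publisher=blue: rows 2, 7, 11, 13 → {ISBN,Shelf} = (K46, 7), (K46, 7), (K46, 7), (K46, 7) ✓
Publisher=white: rows 3, 8 → {ISBN,Shelf} = (K42, 4), (K42, 4) ✓
Publisher=gold: rows 4, 10 → {ISBN,Shelf} = (K78, 7), (K78, 7) ✓
The only Publisher value with inconsistent RHS is Publisher=black.

black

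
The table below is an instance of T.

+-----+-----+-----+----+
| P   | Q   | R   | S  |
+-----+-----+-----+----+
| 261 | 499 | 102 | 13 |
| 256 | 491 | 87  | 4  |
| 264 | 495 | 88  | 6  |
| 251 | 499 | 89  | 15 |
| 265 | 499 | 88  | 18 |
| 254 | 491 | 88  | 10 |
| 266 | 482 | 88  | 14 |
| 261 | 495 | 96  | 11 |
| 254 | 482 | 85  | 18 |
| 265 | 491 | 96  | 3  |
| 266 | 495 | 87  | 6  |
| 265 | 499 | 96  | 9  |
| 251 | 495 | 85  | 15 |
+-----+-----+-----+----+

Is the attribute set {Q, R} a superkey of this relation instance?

Yes

All 13 rows have distinct {Q, R} values, so {Q, R} → (all attributes) holds and {Q, R} is a superkey.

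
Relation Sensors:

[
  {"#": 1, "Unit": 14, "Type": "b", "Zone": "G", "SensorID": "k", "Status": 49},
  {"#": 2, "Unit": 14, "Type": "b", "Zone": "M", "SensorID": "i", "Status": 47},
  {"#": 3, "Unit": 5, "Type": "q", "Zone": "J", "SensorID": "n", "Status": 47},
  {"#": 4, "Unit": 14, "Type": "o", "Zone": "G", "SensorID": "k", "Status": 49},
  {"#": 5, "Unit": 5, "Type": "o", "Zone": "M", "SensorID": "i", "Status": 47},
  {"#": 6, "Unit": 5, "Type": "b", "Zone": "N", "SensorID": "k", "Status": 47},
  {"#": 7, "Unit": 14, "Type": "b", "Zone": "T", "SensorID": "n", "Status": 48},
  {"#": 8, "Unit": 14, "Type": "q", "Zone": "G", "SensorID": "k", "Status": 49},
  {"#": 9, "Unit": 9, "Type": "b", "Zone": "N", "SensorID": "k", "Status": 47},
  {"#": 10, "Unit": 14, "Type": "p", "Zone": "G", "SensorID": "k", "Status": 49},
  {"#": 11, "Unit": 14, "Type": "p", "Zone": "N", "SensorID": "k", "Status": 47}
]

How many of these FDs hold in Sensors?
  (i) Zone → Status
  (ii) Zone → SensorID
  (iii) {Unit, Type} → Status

(i) Zone → Status: every LHS value maps to a single RHS value — holds.
(ii) Zone → SensorID: every LHS value maps to a single RHS value — holds.
(iii) {Unit, Type} → Status: (Unit=14, Type=b): rows 1, 2, 7 → Status takes values {49, 47, 48} — violation; (Unit=14, Type=p): rows 10, 11 → Status takes values {49, 47} — violation — fails.
2 of the 3 dependencies hold.

2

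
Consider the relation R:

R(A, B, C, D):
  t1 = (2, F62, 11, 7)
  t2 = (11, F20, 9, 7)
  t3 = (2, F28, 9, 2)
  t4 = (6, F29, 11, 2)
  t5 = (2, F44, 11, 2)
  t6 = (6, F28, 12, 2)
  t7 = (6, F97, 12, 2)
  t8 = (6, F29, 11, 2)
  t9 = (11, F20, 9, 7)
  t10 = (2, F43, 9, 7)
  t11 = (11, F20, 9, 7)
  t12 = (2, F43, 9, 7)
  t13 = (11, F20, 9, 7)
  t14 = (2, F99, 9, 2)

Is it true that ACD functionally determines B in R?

(A=2, C=11, D=7): row 1 → B = F62 ✓
(A=11, C=9, D=7): rows 2, 9, 11, 13 → B = F20, F20, F20, F20 ✓
(A=2, C=9, D=2): rows 3, 14 → B takes values {F28, F99} — violation
(A=6, C=11, D=2): rows 4, 8 → B = F29, F29 ✓
(A=2, C=11, D=2): row 5 → B = F44 ✓
(A=6, C=12, D=2): rows 6, 7 → B takes values {F28, F97} — violation
(A=2, C=9, D=7): rows 10, 12 → B = F43, F43 ✓
Two rows agree on ACD but differ on B, so ACD → B does not hold.

No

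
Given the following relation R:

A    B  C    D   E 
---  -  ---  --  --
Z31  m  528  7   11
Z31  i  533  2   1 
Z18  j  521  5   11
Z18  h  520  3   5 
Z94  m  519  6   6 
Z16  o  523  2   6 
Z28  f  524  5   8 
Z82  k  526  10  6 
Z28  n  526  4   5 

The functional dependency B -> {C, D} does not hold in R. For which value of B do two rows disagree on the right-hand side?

B=m: 2 rows → {C,D} takes values {(528, 7), (519, 6)} — violation
B=i: 1 row → {C,D} = (533, 2) ✓
B=j: 1 row → {C,D} = (521, 5) ✓
B=h: 1 row → {C,D} = (520, 3) ✓
B=o: 1 row → {C,D} = (523, 2) ✓
B=f: 1 row → {C,D} = (524, 5) ✓
B=k: 1 row → {C,D} = (526, 10) ✓
B=n: 1 row → {C,D} = (526, 4) ✓
The only B value with inconsistent RHS is B=m.

m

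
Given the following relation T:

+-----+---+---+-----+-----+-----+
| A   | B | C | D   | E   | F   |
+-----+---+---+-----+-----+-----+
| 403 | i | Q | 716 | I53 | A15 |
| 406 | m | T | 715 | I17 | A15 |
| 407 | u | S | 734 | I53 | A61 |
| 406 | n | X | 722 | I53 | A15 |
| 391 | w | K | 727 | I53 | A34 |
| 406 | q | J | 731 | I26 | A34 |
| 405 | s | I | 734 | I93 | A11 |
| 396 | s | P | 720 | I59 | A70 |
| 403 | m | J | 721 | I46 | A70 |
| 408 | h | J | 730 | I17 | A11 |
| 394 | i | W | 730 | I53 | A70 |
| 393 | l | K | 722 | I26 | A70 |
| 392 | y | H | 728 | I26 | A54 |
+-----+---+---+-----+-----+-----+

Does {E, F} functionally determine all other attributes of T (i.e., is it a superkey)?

Two distinct rows share (E=I53, F=A15), so {E, F} does not determine every attribute — not a superkey.

No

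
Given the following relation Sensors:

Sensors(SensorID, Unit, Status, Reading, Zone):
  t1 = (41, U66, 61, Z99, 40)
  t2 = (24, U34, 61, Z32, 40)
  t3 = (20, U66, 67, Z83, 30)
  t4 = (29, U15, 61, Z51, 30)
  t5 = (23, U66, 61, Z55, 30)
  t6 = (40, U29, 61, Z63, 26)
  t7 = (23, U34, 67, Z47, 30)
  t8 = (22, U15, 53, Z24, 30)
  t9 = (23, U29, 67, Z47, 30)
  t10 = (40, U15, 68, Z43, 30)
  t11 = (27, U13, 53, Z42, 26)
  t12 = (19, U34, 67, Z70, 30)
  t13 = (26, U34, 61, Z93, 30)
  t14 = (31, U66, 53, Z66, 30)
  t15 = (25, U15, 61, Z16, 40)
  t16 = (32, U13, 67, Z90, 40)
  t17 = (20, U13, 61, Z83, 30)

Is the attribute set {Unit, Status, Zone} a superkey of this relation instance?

No

Rows 7 and 12 have the same {Unit, Status, Zone} value (Unit=U34, Status=67, Zone=30) but are distinct tuples, so {Unit, Status, Zone} does not determine every attribute — not a superkey.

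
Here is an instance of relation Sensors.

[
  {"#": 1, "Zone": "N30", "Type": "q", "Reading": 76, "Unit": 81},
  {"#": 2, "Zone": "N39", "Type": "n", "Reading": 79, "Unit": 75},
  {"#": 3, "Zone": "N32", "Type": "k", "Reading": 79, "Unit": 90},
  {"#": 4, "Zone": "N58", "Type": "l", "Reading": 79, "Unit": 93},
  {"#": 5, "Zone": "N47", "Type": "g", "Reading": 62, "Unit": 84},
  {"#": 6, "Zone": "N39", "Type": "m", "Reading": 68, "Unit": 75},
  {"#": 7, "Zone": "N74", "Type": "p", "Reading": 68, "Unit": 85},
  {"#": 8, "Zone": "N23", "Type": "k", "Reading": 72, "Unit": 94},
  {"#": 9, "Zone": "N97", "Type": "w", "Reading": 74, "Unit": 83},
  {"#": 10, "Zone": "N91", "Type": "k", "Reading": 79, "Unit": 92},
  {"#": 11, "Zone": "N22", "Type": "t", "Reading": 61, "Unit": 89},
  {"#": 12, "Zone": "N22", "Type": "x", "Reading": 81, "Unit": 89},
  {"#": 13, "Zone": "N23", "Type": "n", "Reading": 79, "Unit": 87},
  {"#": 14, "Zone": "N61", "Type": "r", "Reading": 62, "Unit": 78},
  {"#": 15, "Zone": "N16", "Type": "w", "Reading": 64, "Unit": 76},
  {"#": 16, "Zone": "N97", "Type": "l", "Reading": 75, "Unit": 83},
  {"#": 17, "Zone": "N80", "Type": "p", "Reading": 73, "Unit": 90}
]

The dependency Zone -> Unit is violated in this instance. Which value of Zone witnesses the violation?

Zone=N30: row 1 → Unit = 81 ✓
Zone=N39: rows 2, 6 → Unit = 75, 75 ✓
Zone=N32: row 3 → Unit = 90 ✓
Zone=N58: row 4 → Unit = 93 ✓
Zone=N47: row 5 → Unit = 84 ✓
Zone=N74: row 7 → Unit = 85 ✓
Zone=N23: rows 8, 13 → Unit takes values {94, 87} — violation
Zone=N97: rows 9, 16 → Unit = 83, 83 ✓
Zone=N91: row 10 → Unit = 92 ✓
Zone=N22: rows 11, 12 → Unit = 89, 89 ✓
Zone=N61: row 14 → Unit = 78 ✓
Zone=N16: row 15 → Unit = 76 ✓
Zone=N80: row 17 → Unit = 90 ✓
The only Zone value with inconsistent Unit is Zone=N23.

N23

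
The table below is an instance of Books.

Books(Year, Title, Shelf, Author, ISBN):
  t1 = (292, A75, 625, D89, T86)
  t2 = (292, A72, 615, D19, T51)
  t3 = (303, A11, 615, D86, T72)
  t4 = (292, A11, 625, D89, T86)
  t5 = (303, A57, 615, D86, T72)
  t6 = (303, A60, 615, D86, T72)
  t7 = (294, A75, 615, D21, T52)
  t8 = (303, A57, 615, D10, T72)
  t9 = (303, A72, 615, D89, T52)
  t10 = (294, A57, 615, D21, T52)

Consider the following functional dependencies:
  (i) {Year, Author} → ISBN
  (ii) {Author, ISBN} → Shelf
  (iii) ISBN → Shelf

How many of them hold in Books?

(i) {Year, Author} → ISBN: every LHS value maps to a single RHS value — holds.
(ii) {Author, ISBN} → Shelf: every LHS value maps to a single RHS value — holds.
(iii) ISBN → Shelf: every LHS value maps to a single RHS value — holds.
3 of the 3 dependencies hold.

3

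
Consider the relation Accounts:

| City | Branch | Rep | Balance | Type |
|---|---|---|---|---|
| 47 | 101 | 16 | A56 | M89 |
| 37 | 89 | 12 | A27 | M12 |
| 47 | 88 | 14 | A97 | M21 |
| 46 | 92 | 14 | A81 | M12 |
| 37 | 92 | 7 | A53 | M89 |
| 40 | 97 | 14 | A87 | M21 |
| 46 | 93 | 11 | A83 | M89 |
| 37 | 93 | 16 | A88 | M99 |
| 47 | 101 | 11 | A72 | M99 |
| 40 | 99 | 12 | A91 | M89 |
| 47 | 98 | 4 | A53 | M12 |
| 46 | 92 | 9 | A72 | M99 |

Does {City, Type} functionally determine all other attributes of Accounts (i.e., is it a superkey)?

Yes

All 12 rows have distinct {City, Type} values, so {City, Type} → (all attributes) holds and {City, Type} is a superkey.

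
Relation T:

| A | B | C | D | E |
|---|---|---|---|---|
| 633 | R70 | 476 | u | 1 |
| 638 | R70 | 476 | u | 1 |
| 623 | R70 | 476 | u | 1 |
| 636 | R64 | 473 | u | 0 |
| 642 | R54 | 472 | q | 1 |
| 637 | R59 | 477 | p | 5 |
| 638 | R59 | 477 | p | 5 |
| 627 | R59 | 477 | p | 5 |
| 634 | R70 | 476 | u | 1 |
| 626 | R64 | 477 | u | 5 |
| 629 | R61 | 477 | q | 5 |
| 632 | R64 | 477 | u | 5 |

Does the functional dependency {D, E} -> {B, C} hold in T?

Yes

(D=u, E=1): 4 rows → {B,C} = (R70, 476), (R70, 476), (R70, 476), (R70, 476) ✓
(D=u, E=0): 1 row → {B,C} = (R64, 473) ✓
(D=q, E=1): 1 row → {B,C} = (R54, 472) ✓
(D=p, E=5): 3 rows → {B,C} = (R59, 477), (R59, 477), (R59, 477) ✓
(D=u, E=5): 2 rows → {B,C} = (R64, 477), (R64, 477) ✓
(D=q, E=5): 1 row → {B,C} = (R61, 477) ✓
Every {D, E} value is associated with a single {B, C} value, so {D, E} -> {B, C} holds.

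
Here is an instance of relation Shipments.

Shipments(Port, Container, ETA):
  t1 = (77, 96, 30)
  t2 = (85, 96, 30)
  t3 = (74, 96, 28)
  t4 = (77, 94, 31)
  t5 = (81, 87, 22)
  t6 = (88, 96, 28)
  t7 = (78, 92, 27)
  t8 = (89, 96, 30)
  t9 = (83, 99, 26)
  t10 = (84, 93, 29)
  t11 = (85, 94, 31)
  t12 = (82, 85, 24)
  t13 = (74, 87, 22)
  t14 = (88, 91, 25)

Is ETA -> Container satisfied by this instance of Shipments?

Yes

ETA=30: rows 1, 2, 8 → Container = 96, 96, 96 ✓
ETA=28: rows 3, 6 → Container = 96, 96 ✓
ETA=31: rows 4, 11 → Container = 94, 94 ✓
ETA=22: rows 5, 13 → Container = 87, 87 ✓
ETA=27: row 7 → Container = 92 ✓
ETA=26: row 9 → Container = 99 ✓
ETA=29: row 10 → Container = 93 ✓
ETA=24: row 12 → Container = 85 ✓
ETA=25: row 14 → Container = 91 ✓
Every ETA value is associated with a single Container value, so ETA -> Container holds.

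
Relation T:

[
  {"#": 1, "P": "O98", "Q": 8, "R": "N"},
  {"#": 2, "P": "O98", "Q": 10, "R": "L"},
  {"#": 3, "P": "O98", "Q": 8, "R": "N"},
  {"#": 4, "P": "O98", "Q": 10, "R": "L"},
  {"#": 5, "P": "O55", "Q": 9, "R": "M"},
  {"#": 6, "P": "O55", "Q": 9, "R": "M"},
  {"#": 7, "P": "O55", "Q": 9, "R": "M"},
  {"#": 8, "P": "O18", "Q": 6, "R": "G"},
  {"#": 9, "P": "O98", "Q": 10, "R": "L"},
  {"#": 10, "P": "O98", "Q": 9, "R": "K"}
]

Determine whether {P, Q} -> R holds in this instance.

Yes

(P=O98, Q=8): rows 1, 3 → R = N, N ✓
(P=O98, Q=10): rows 2, 4, 9 → R = L, L, L ✓
(P=O55, Q=9): rows 5, 6, 7 → R = M, M, M ✓
(P=O18, Q=6): row 8 → R = G ✓
(P=O98, Q=9): row 10 → R = K ✓
Every {P, Q} value is associated with a single R value, so {P, Q} -> R holds.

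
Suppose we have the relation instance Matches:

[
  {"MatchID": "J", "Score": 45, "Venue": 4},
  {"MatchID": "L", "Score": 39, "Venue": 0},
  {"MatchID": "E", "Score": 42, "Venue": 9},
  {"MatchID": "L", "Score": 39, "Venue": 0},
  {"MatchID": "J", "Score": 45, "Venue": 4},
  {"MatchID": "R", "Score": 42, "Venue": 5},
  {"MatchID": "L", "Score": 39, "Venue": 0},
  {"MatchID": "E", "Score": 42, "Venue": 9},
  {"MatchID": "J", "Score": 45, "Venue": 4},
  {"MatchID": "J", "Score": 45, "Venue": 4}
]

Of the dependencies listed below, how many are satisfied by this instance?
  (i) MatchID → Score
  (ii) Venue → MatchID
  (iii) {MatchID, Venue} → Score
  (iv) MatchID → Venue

4

(i) MatchID → Score: every LHS value maps to a single RHS value — holds.
(ii) Venue → MatchID: every LHS value maps to a single RHS value — holds.
(iii) {MatchID, Venue} → Score: every LHS value maps to a single RHS value — holds.
(iv) MatchID → Venue: every LHS value maps to a single RHS value — holds.
4 of the 4 dependencies hold.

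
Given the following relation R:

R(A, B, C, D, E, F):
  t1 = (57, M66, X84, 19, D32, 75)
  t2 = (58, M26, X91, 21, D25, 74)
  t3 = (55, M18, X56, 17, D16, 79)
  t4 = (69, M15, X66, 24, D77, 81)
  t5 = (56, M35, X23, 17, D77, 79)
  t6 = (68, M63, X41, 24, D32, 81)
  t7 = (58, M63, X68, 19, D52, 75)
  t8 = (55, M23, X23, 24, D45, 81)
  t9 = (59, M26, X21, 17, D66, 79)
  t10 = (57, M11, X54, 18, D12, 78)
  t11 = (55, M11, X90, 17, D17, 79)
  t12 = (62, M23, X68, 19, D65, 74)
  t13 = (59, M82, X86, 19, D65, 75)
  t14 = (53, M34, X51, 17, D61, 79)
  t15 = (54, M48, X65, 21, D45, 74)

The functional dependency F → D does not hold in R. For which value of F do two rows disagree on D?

F=75: rows 1, 7, 13 → D = 19, 19, 19 ✓
F=74: rows 2, 12, 15 → D takes values {21, 19} — violation
F=79: rows 3, 5, 9, 11, 14 → D = 17, 17, 17, 17, 17 ✓
F=81: rows 4, 6, 8 → D = 24, 24, 24 ✓
F=78: row 10 → D = 18 ✓
The only F value with inconsistent D is F=74.

74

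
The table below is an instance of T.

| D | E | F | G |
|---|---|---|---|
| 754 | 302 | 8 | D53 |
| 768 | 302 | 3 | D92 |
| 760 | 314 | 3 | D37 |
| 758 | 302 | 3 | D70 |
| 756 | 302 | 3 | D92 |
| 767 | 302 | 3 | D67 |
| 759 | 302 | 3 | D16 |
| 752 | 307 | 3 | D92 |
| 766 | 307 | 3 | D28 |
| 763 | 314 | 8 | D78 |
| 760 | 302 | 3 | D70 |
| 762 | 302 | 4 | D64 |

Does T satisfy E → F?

E=302: 8 rows → F takes values {8, 3, 4} — violation
E=314: 2 rows → F takes values {3, 8} — violation
E=307: 2 rows → F = 3, 3 ✓
Two rows agree on E but differ on F, so E → F does not hold.

No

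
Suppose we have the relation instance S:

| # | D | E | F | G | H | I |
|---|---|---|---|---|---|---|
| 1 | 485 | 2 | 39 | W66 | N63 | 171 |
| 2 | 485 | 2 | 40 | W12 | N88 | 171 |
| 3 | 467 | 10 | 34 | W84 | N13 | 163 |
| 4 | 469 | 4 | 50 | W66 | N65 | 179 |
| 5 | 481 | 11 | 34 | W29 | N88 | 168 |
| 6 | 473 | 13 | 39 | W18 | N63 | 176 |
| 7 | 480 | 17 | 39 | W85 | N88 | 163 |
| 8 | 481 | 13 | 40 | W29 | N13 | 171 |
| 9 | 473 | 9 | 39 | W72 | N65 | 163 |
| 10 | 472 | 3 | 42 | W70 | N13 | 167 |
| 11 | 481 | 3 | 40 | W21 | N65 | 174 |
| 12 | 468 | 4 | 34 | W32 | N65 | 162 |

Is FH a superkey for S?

No

Rows 1 and 6 have the same FH value (F=39, H=N63) but are distinct tuples, so FH does not determine every attribute — not a superkey.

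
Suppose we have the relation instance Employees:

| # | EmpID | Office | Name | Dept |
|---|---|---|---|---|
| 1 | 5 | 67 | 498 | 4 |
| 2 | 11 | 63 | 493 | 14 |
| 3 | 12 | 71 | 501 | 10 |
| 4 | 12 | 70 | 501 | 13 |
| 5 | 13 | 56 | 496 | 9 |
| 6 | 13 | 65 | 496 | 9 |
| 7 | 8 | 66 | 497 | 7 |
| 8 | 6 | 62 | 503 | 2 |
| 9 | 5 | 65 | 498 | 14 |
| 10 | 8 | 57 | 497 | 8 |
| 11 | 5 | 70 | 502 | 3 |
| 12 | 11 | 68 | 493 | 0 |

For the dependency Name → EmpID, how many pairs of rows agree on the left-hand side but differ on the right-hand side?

0

Name=498: all 2 rows agree on EmpID — 0 pairs.
Name=493: all 2 rows agree on EmpID — 0 pairs.
Name=501: all 2 rows agree on EmpID — 0 pairs.
Name=496: all 2 rows agree on EmpID — 0 pairs.
Name=497: all 2 rows agree on EmpID — 0 pairs.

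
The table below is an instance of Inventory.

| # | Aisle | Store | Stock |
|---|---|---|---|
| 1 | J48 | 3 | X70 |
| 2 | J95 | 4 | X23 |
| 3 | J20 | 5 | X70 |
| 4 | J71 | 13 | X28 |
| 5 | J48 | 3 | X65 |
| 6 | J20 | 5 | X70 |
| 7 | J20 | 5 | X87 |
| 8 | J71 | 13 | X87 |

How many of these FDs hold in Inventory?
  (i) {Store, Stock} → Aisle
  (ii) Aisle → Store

(i) {Store, Stock} → Aisle: every LHS value maps to a single RHS value — holds.
(ii) Aisle → Store: every LHS value maps to a single RHS value — holds.
2 of the 2 dependencies hold.

2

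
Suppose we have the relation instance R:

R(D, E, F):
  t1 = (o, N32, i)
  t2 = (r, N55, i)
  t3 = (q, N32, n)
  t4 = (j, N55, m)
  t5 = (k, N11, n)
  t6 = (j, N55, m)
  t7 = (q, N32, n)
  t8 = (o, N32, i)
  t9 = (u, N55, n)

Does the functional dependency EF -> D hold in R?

(E=N32, F=i): rows 1, 8 → D = o, o ✓
(E=N55, F=i): row 2 → D = r ✓
(E=N32, F=n): rows 3, 7 → D = q, q ✓
(E=N55, F=m): rows 4, 6 → D = j, j ✓
(E=N11, F=n): row 5 → D = k ✓
(E=N55, F=n): row 9 → D = u ✓
Every EF value is associated with a single D value, so EF -> D holds.

Yes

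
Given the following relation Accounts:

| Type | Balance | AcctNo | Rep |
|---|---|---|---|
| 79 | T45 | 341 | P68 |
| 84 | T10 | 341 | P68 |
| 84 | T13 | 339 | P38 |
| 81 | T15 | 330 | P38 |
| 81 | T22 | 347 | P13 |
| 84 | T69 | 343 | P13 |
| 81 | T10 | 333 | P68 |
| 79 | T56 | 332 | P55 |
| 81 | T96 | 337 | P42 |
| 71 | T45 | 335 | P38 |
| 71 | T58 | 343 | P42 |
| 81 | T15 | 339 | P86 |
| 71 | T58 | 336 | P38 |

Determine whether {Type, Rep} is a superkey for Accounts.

No

Two distinct rows share (Type=71, Rep=P38), so {Type, Rep} does not determine every attribute — not a superkey.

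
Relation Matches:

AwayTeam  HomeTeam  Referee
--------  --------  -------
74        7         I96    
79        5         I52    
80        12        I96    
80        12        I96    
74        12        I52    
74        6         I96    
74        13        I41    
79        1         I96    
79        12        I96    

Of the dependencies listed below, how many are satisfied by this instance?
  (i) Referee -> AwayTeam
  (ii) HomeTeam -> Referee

(i) Referee -> AwayTeam: Referee=I96: 6 rows → AwayTeam takes values {74, 80, 79} — violation; Referee=I52: 2 rows → AwayTeam takes values {79, 74} — violation — fails.
(ii) HomeTeam -> Referee: HomeTeam=12: 4 rows → Referee takes values {I96, I52} — violation — fails.
None of the 2 dependencies hold.

0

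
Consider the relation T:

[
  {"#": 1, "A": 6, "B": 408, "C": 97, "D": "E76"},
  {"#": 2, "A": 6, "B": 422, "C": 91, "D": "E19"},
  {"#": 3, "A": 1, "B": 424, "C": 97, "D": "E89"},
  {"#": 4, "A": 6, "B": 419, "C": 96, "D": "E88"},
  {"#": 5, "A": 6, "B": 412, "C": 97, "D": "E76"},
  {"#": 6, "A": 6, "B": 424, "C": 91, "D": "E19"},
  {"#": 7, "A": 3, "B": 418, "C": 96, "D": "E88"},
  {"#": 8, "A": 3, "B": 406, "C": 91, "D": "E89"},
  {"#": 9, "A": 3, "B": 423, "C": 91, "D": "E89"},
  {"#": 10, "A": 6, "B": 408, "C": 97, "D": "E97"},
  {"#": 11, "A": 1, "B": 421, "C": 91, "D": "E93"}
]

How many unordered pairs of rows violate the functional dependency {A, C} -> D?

(A=6, C=97): violating pairs (1,10), (5,10) — 2 pairs.
(A=6, C=91): all 2 rows agree on D — 0 pairs.
(A=3, C=91): all 2 rows agree on D — 0 pairs.

2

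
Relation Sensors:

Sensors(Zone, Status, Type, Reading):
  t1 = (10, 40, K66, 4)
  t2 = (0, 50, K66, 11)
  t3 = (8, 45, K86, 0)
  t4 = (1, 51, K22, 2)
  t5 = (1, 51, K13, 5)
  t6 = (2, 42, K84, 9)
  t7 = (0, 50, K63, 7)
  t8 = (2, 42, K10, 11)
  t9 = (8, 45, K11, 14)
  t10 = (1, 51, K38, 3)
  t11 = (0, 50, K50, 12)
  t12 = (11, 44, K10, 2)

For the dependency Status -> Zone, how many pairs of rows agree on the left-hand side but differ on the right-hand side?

0

Status=50: all 3 rows agree on Zone — 0 pairs.
Status=45: all 2 rows agree on Zone — 0 pairs.
Status=51: all 3 rows agree on Zone — 0 pairs.
Status=42: all 2 rows agree on Zone — 0 pairs.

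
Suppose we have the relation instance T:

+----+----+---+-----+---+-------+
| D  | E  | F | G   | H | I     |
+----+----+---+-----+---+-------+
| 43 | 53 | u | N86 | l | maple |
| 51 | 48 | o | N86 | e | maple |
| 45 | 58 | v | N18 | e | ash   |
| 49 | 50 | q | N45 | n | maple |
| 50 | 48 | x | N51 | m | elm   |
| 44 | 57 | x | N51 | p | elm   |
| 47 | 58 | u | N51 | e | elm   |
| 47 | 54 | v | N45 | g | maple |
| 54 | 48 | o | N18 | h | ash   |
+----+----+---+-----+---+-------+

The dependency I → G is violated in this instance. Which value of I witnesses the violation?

maple

I=maple: 4 rows → G takes values {N86, N45} — violation
I=ash: 2 rows → G = N18, N18 ✓
I=elm: 3 rows → G = N51, N51, N51 ✓
The only I value with inconsistent G is I=maple.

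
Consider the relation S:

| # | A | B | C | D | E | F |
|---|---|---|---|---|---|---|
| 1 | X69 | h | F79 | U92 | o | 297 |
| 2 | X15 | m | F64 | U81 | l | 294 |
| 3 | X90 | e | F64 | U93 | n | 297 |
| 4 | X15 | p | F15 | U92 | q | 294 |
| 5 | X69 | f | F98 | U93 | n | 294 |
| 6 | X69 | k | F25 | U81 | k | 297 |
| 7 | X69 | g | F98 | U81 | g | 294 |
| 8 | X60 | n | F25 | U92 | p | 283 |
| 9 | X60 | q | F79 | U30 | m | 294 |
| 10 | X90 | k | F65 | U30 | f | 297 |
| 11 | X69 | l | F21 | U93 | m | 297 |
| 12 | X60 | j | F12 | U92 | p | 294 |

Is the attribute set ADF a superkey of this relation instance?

Yes

All 12 rows have distinct ADF values, so ADF → (all attributes) holds and ADF is a superkey.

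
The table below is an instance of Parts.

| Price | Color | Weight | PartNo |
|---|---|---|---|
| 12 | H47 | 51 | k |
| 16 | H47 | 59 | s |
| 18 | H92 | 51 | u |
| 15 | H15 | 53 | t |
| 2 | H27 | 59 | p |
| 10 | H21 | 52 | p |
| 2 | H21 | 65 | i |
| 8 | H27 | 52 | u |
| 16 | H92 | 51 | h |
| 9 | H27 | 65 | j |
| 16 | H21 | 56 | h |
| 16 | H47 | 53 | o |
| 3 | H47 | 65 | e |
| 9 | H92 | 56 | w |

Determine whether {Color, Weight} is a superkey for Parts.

Two distinct rows share (Color=H92, Weight=51), so {Color, Weight} does not determine every attribute — not a superkey.

No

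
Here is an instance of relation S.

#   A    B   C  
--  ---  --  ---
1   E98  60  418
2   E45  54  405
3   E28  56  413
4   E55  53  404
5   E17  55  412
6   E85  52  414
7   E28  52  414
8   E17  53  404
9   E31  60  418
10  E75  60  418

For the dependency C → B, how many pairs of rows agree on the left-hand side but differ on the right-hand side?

0

C=418: all 3 rows agree on B — 0 pairs.
C=404: all 2 rows agree on B — 0 pairs.
C=414: all 2 rows agree on B — 0 pairs.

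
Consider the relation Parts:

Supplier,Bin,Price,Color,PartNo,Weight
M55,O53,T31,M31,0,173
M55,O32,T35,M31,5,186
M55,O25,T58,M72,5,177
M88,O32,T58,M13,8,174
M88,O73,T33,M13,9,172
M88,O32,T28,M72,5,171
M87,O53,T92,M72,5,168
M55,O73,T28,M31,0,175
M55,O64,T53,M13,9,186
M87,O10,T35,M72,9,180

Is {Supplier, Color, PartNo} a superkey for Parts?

No

Two distinct rows share (Supplier=M55, Color=M31, PartNo=0), so {Supplier, Color, PartNo} does not determine every attribute — not a superkey.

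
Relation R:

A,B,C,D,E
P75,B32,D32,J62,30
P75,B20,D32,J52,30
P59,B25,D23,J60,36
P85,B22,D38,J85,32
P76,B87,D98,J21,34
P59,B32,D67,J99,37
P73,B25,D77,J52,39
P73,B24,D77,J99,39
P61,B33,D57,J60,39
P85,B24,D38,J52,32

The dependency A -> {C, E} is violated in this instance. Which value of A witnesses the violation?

P59

A=P75: 2 rows → {C,E} = (D32, 30), (D32, 30) ✓
A=P59: 2 rows → {C,E} takes values {(D23, 36), (D67, 37)} — violation
A=P85: 2 rows → {C,E} = (D38, 32), (D38, 32) ✓
A=P76: 1 row → {C,E} = (D98, 34) ✓
A=P73: 2 rows → {C,E} = (D77, 39), (D77, 39) ✓
A=P61: 1 row → {C,E} = (D57, 39) ✓
The only A value with inconsistent RHS is A=P59.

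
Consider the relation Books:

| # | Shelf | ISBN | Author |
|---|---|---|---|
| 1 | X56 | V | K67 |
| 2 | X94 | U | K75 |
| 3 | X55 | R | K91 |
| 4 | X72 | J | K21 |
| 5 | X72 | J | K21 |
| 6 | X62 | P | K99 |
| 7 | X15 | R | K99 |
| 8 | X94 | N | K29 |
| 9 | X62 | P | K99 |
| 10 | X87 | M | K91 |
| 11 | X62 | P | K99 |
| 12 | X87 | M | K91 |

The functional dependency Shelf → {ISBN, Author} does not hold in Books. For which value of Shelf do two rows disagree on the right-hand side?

Shelf=X56: row 1 → {ISBN,Author} = (V, K67) ✓
Shelf=X94: rows 2, 8 → {ISBN,Author} takes values {(U, K75), (N, K29)} — violation
Shelf=X55: row 3 → {ISBN,Author} = (R, K91) ✓
Shelf=X72: rows 4, 5 → {ISBN,Author} = (J, K21), (J, K21) ✓
Shelf=X62: rows 6, 9, 11 → {ISBN,Author} = (P, K99), (P, K99), (P, K99) ✓
Shelf=X15: row 7 → {ISBN,Author} = (R, K99) ✓
Shelf=X87: rows 10, 12 → {ISBN,Author} = (M, K91), (M, K91) ✓
The only Shelf value with inconsistent RHS is Shelf=X94.

X94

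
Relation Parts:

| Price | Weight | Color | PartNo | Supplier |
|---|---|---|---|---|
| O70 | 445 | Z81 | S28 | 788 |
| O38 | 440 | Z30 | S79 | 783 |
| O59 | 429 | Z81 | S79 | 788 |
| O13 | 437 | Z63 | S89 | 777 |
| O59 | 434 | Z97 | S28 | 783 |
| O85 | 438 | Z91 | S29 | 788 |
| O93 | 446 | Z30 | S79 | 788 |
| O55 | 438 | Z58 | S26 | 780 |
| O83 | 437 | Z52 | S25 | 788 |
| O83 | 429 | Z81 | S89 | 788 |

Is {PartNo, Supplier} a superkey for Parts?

No

Two distinct rows share (PartNo=S79, Supplier=788), so {PartNo, Supplier} does not determine every attribute — not a superkey.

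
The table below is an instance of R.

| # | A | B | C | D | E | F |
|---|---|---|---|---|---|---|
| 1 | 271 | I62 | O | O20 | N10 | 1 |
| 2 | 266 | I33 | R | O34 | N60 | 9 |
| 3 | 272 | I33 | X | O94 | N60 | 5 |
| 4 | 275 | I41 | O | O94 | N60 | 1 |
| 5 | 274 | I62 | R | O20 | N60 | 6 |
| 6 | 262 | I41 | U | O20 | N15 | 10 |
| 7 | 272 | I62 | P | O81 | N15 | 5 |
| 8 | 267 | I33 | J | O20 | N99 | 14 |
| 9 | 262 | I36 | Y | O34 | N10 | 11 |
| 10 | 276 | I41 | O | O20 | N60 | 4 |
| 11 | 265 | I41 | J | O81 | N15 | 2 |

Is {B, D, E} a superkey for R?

All 11 rows have distinct {B, D, E} values, so {B, D, E} → (all attributes) holds and {B, D, E} is a superkey.

Yes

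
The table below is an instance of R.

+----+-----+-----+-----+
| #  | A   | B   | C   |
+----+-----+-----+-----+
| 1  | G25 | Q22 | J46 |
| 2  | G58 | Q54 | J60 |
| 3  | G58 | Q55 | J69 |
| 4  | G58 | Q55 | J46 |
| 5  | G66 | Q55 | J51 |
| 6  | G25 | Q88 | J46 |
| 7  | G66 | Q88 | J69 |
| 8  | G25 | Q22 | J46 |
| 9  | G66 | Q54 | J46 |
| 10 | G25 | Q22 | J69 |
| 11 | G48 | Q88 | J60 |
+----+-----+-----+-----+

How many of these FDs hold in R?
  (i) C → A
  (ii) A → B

(i) C → A: C=J46: rows 1, 4, 6, 8, 9 → A takes values {G25, G58, G66} — violation; C=J60: rows 2, 11 → A takes values {G58, G48} — violation; C=J69: rows 3, 7, 10 → A takes values {G58, G66, G25} — violation — fails.
(ii) A → B: A=G25: rows 1, 6, 8, 10 → B takes values {Q22, Q88} — violation; A=G58: rows 2, 3, 4 → B takes values {Q54, Q55} — violation; A=G66: rows 5, 7, 9 → B takes values {Q55, Q88, Q54} — violation — fails.
None of the 2 dependencies hold.

0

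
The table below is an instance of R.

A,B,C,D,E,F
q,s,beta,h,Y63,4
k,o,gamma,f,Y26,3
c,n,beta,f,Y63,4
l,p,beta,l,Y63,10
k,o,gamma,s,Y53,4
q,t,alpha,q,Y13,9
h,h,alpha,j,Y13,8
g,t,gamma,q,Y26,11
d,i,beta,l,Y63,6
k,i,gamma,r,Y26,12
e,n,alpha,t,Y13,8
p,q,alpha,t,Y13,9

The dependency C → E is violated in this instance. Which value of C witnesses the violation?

C=beta: 4 rows → E = Y63, Y63, Y63, Y63 ✓
C=gamma: 4 rows → E takes values {Y26, Y53} — violation
C=alpha: 4 rows → E = Y13, Y13, Y13, Y13 ✓
The only C value with inconsistent E is C=gamma.

gamma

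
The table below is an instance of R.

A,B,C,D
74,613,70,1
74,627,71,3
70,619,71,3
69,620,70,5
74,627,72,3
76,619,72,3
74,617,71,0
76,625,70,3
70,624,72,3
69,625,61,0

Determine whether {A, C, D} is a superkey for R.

All 10 rows have distinct {A, C, D} values, so {A, C, D} → (all attributes) holds and {A, C, D} is a superkey.

Yes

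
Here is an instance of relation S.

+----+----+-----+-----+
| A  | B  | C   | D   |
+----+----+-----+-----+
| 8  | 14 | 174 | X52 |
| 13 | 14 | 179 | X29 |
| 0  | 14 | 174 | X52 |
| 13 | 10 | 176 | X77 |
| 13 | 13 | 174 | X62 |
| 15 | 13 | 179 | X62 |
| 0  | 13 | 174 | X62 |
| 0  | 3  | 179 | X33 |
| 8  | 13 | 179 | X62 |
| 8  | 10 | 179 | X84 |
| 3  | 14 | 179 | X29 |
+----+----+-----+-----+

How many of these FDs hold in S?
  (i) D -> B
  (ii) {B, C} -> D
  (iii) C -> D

2

(i) D -> B: every LHS value maps to a single RHS value — holds.
(ii) {B, C} -> D: every LHS value maps to a single RHS value — holds.
(iii) C -> D: C=174: 4 rows → D takes values {X52, X62} — violation; C=179: 6 rows → D takes values {X29, X62, X33, X84} — violation — fails.
2 of the 3 dependencies hold.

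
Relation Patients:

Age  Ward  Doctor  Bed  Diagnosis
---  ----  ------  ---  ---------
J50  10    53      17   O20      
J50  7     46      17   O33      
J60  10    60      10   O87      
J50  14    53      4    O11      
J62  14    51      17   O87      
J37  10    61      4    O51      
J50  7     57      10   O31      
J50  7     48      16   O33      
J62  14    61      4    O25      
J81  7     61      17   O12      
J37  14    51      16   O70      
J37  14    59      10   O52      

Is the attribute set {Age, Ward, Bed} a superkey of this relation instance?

Yes

All 12 rows have distinct {Age, Ward, Bed} values, so {Age, Ward, Bed} → (all attributes) holds and {Age, Ward, Bed} is a superkey.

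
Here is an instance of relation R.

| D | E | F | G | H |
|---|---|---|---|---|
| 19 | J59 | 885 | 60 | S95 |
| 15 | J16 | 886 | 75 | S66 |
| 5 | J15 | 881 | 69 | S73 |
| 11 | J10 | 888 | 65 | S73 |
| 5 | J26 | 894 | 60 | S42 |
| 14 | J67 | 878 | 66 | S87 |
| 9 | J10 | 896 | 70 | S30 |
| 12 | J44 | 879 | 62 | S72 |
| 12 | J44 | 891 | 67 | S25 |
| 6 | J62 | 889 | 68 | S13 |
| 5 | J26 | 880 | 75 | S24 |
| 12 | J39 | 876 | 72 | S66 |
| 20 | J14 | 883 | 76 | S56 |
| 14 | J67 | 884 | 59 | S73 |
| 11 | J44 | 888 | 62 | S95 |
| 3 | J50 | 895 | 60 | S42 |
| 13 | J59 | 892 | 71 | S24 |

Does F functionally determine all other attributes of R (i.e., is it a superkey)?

No

Two distinct rows share F=888, so F does not determine every attribute — not a superkey.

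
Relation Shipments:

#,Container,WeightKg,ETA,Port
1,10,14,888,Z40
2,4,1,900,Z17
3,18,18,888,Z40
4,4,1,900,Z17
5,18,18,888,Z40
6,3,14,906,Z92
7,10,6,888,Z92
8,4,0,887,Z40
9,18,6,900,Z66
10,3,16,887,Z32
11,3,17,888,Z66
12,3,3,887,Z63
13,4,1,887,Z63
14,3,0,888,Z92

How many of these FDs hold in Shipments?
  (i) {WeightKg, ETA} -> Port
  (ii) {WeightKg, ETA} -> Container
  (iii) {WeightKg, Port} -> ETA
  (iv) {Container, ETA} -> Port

(i) {WeightKg, ETA} -> Port: every LHS value maps to a single RHS value — holds.
(ii) {WeightKg, ETA} -> Container: every LHS value maps to a single RHS value — holds.
(iii) {WeightKg, Port} -> ETA: every LHS value maps to a single RHS value — holds.
(iv) {Container, ETA} -> Port: (Container=10, ETA=888): rows 1, 7 → Port takes values {Z40, Z92} — violation; (Container=4, ETA=887): rows 8, 13 → Port takes values {Z40, Z63} — violation; (Container=3, ETA=887): rows 10, 12 → Port takes values {Z32, Z63} — violation; (Container=3, ETA=888): rows 11, 14 → Port takes values {Z66, Z92} — violation — fails.
3 of the 4 dependencies hold.

3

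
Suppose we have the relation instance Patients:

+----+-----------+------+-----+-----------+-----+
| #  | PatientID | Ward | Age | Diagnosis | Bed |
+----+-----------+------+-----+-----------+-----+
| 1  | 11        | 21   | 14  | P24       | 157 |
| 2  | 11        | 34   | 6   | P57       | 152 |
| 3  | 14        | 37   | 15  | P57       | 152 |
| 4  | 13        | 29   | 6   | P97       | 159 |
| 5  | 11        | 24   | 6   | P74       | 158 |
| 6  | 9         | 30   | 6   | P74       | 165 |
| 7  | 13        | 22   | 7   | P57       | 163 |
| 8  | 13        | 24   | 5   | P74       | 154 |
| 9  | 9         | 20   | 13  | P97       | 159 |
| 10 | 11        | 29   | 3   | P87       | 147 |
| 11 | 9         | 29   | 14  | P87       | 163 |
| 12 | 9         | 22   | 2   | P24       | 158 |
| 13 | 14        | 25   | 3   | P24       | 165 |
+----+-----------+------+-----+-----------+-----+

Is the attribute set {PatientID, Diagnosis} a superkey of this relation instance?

All 13 rows have distinct {PatientID, Diagnosis} values, so {PatientID, Diagnosis} → (all attributes) holds and {PatientID, Diagnosis} is a superkey.

Yes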